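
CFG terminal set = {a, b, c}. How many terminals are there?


Terminal symbols: a, b, c
Counting each: a (#1), b (#2), c (#3)
Total = 3

3


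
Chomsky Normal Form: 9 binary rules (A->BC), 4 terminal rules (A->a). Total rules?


CNF allows two rule forms:
  A -> BC (binary): 9 rules
  A -> a (terminal): 4 rules
Total = 9 + 4 = 13

13


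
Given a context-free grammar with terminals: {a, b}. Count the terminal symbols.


Terminal symbols: a, b
Counting each: a (#1), b (#2)
Total = 2

2


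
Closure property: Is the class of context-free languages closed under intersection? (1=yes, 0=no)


CFL closure properties:
  Closed under: union, concatenation, Kleene star
  NOT closed under: intersection, complement
Operation 'intersection' is in not-closed list -> No (not closed)

0


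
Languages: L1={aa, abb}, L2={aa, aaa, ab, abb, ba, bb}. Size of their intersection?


L1 = {aa, abb}
L2 = {aa, aaa, ab, abb, ba, bb}
Checking each string in L1 against L2:
  'aa': in L2? Yes
  'abb': in L2? Yes
Intersection = {aa, abb}
|L1 ∩ L2| = 2

2


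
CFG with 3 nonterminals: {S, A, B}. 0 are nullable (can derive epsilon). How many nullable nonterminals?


Nonterminals: {S, A, B}
A nonterminal is nullable if it can derive epsilon
Counting nullable nonterminals: 0
Total nullable = 0

0


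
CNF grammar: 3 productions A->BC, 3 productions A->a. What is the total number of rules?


CNF allows two rule forms:
  A -> BC (binary): 3 rules
  A -> a (terminal): 3 rules
Total = 3 + 3 = 6

6


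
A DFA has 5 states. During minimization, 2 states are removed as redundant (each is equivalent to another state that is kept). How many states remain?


Original DFA: 5 states
Redundant states removed: 2
Minimized states = original - removed
= 5 - 2
= 3

3


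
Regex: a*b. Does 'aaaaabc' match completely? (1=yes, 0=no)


Pattern: a*b
String: 'aaaaabc'
Pattern requires: zero or more 'a's followed by exactly one 'b'
Found 5 leading 'a's
Remaining: 'bc'
Remaining is not 'b' -> no match
Result: 0

0


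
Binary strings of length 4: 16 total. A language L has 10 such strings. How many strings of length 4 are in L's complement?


Alphabet: {0,1}
String length: 4
Total strings of length 4 = 2^4 = 16
Strings in L = 10
Complement = total - |L|
= 16 - 10
= 6

6


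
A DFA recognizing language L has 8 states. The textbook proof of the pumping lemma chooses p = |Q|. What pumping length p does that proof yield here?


Pumping lemma for regular languages (standard proof):
Take p = |Q|, the number of DFA states.
Any string of length >= |Q| passes through |Q|+1 states while reading its first |Q| symbols,
so by pigeonhole some state repeats, giving the loop that can be pumped.
Here |Q| = 8
Therefore the proof uses p = 8

8


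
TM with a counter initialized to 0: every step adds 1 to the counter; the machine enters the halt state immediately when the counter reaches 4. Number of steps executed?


Counter starts at 0. Counting sequence:
  Step 1: counter = 1
  Step 2: counter = 2
  Step 3: counter = 3
  Step 4: counter = 4
Counter reached 4 -> halt
Total steps = 4

4


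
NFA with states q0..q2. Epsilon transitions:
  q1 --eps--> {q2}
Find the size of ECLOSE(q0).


Starting from q0
Initialize closure = {q0}
q0 has no outgoing epsilon transitions -> nothing to add
Final closure: {q0}
Size = 1

1


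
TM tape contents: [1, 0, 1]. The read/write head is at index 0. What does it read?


Tape: [1, 0, 1]
Positions: 0 1 2
Values:    1 0 1
Head at position 0
tape[0] = 1

1


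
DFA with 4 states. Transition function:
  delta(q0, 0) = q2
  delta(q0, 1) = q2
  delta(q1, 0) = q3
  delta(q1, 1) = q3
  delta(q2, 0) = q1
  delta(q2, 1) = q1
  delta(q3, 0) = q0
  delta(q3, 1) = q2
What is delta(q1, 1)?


Looking up transition function:
delta(q1, 1) in the table
Row: q1, Column: 1
Result: q3

q3


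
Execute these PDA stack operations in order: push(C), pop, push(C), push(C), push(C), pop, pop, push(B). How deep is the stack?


Tracing stack operations:
  push(C) -> stack = [C], depth=1
  pop -> removed C, stack = [], depth=0
  push(C) -> stack = [C], depth=1
  push(C) -> stack = [C,C], depth=2
  push(C) -> stack = [C,C,C], depth=3
  pop -> removed C, stack = [C,C], depth=2
  pop -> removed C, stack = [C], depth=1
  push(B) -> stack = [C,B], depth=2
Final depth = 2

2


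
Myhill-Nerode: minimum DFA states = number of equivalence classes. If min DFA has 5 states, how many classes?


Myhill-Nerode theorem:
Number of equivalence classes = number of states in minimal DFA
Minimal DFA states = 5
Therefore equivalence classes = 5

5


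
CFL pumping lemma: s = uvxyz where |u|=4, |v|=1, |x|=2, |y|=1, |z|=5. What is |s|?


|s| = |u| + |v| + |x| + |y| + |z|
= 4 + 1 + 2 + 1 + 5
= 5 + 2 + 6
= 7 + 6
= 13

13


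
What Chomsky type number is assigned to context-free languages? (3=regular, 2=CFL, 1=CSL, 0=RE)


Chomsky hierarchy levels:
  Type 3: Regular (DFA/NFA/regex)
  Type 2: Context-free (PDA)
  Type 1: Context-sensitive
  Type 0: Recursively enumerable (TM)
'context-free' corresponds to Type 2

2


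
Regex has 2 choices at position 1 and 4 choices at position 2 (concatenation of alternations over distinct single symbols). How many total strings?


First group: 2 alternatives
Second group: 4 alternatives
Concatenation: each choice from group 1 pairs with each from group 2
Total = 2 x 4 = 8

8


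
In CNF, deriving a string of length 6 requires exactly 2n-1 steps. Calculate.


Chomsky Normal Form derivation:
String length n = 6
Each step either:
  - Splits a nonterminal into two (n-1 such steps)
  - Converts a nonterminal to terminal (n such steps)
Total = (n-1) + n = 2n - 1
= 2(6) - 1
= 12 - 1
= 11

11


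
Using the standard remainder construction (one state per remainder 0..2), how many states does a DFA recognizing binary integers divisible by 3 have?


Divisibility by 3 is tracked via the remainder mod 3: 0, 1, ..., 2
The construction assigns one state to each remainder
Number of remainders = 3

3


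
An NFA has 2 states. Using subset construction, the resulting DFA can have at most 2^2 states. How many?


NFA has 2 states
Subset construction: each DFA state = subset of NFA states
Maximum subsets = 2^2
2^2 = 4

4


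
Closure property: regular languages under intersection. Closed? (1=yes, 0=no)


Regular languages are closed under:
- Union (DFA product construction)
- Intersection (DFA product construction)
- Complement (swap accept/reject states)
- Concatenation (NFA construction)
- Kleene star (NFA construction)
intersection is in this list
Therefore: closed

1


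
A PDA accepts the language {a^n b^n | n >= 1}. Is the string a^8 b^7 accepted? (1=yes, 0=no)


Language requires equal numbers of a's and b's
PDA pushes for each 'a', pops for each 'b'
Number of a's = 8
Number of b's = 7
8 != 7 -> Reject

0


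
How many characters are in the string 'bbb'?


String: 'bbb'
Counting characters:
  'b' appears 3 time(s)
Total length = 0 + 3 = 3

3


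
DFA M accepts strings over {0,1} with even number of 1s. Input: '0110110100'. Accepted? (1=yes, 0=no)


DFA has 2 states: q_even (start, accept=yes) and q_odd
Processing string '0110110100' character by character:
  Position 0: read '0', 1-count=0 -> q_even (no change)
  Position 1: read '1', 1-count=1 -> q_odd
  Position 2: read '1', 1-count=2 -> q_even
  Position 3: read '0', 1-count=2 -> q_even (no change)
  Position 4: read '1', 1-count=3 -> q_odd
  Position 5: read '1', 1-count=4 -> q_even
  Position 6: read '0', 1-count=4 -> q_even (no change)
  Position 7: read '1', 1-count=5 -> q_odd
  Position 8: read '0', 1-count=5 -> q_odd (no change)
  Position 9: read '0', 1-count=5 -> q_odd (no change)
Final state: q_odd, total 1s = 5 (odd); the DFA requires an even count -> reject

0


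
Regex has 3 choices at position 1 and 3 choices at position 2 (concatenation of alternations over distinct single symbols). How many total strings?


First group: 3 alternatives
Second group: 3 alternatives
Concatenation: each choice from group 1 pairs with each from group 2
Total = 3 x 3 = 9

9


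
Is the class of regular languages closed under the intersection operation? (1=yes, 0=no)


Regular languages are closed under:
- Union (DFA product construction)
- Intersection (DFA product construction)
- Complement (swap accept/reject states)
- Concatenation (NFA construction)
- Kleene star (NFA construction)
intersection is in this list
Therefore: closed

1


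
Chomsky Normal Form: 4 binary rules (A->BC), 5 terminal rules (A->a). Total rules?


CNF allows two rule forms:
  A -> BC (binary): 4 rules
  A -> a (terminal): 5 rules
Total = 4 + 5 = 9

9


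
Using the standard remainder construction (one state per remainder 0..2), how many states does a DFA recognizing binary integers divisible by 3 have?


Divisibility by 3 is tracked via the remainder mod 3: 0, 1, ..., 2
The construction assigns one state to each remainder
Number of remainders = 3

3


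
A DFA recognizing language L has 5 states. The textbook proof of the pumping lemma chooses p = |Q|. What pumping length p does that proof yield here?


Pumping lemma for regular languages (standard proof):
Take p = |Q|, the number of DFA states.
Any string of length >= |Q| passes through |Q|+1 states while reading its first |Q| symbols,
so by pigeonhole some state repeats, giving the loop that can be pumped.
Here |Q| = 5
Therefore the proof uses p = 5

5


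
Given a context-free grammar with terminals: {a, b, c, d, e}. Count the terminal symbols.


Terminal symbols: a, b, c, d, e
Counting each: a (#1), b (#2), c (#3), d (#4), e (#5)
Total = 5

5


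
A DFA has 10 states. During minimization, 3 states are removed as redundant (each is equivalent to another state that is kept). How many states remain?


Original DFA: 10 states
Redundant states removed: 3
Minimized states = original - removed
= 10 - 3
= 7

7


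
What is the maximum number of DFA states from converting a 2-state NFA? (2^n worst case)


NFA has 2 states
Subset construction: each DFA state = subset of NFA states
Maximum subsets = 2^2
2^2 = 4

4


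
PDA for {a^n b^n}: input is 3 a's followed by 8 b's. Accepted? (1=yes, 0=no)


Language requires equal numbers of a's and b's
PDA pushes for each 'a', pops for each 'b'
Number of a's = 3
Number of b's = 8
3 != 8 -> Reject

0


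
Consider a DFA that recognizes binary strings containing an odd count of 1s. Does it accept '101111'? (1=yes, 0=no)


DFA has 2 states: q_even (start, accept=no) and q_odd
Processing string '101111' character by character:
  Position 0: read '1', 1-count=1 -> q_odd
  Position 1: read '0', 1-count=1 -> q_odd (no change)
  Position 2: read '1', 1-count=2 -> q_even
  Position 3: read '1', 1-count=3 -> q_odd
  Position 4: read '1', 1-count=4 -> q_even
  Position 5: read '1', 1-count=5 -> q_odd
Final state: q_odd, total 1s = 5 (odd); the DFA requires an odd count -> accept

1


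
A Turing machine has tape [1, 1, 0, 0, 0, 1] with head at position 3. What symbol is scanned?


Tape: [1, 1, 0, 0, 0, 1]
Positions: 0 1 2 3 4 5
Values:    1 1 0 0 0 1
Head at position 3
tape[3] = 0

0


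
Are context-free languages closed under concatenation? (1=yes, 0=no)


CFL closure properties:
  Closed under: union, concatenation, Kleene star
  NOT closed under: intersection, complement
Operation 'concatenation' is in closed list -> Yes (closed)

1


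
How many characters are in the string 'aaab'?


String: 'aaab'
Counting characters:
  'a' appears 3 time(s)
  'b' appears 1 time(s)
Total length = 3 + 1 = 4

4


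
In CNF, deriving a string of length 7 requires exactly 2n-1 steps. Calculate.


Chomsky Normal Form derivation:
String length n = 7
Each step either:
  - Splits a nonterminal into two (n-1 such steps)
  - Converts a nonterminal to terminal (n such steps)
Total = (n-1) + n = 2n - 1
= 2(7) - 1
= 14 - 1
= 13

13


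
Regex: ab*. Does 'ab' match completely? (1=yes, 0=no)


Pattern: ab*
String: 'ab'
Pattern requires: exactly one 'a' followed by zero or more 'b's
First char is 'a' -> OK
Rest 'b': all b's? Yes
Result: 1

1


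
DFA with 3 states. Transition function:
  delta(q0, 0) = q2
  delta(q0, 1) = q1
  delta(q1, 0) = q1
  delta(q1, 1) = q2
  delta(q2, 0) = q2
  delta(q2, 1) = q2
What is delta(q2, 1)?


Looking up transition function:
delta(q2, 1) in the table
Row: q2, Column: 1
Result: q2

q2


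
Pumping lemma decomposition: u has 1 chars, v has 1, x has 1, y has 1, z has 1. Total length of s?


|s| = |u| + |v| + |x| + |y| + |z|
= 1 + 1 + 1 + 1 + 1
= 2 + 1 + 2
= 3 + 2
= 5

5


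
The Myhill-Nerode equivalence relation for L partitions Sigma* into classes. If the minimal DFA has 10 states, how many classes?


Myhill-Nerode theorem:
Number of equivalence classes = number of states in minimal DFA
Minimal DFA states = 10
Therefore equivalence classes = 10

10


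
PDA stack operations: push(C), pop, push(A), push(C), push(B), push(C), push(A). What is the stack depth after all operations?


Tracing stack operations:
  push(C) -> stack = [C], depth=1
  pop -> removed C, stack = [], depth=0
  push(A) -> stack = [A], depth=1
  push(C) -> stack = [A,C], depth=2
  push(B) -> stack = [A,C,B], depth=3
  push(C) -> stack = [A,C,B,C], depth=4
  push(A) -> stack = [A,C,B,C,A], depth=5
Final depth = 5

5


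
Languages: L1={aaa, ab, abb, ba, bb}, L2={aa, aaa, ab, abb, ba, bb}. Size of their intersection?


L1 = {aaa, ab, abb, ba, bb}
L2 = {aa, aaa, ab, abb, ba, bb}
Checking each string in L1 against L2:
  'aaa': in L2? Yes
  'ab': in L2? Yes
  'abb': in L2? Yes
  'ba': in L2? Yes
  'bb': in L2? Yes
Intersection = {aaa, ab, abb, ba, bb}
|L1 ∩ L2| = 5

5


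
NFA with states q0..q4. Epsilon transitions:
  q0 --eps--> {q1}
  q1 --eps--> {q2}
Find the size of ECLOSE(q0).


Starting from q0
Initialize closure = {q0}
Follow epsilon from q0 -> add q1
Follow epsilon from q1 -> add q2
Final closure: {q0, q1, q2}
Size = 3

3


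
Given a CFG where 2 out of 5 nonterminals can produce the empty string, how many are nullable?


Nonterminals: {S, A, B, C, D}
A nonterminal is nullable if it can derive epsilon
Counting nullable nonterminals: 2
Total nullable = 2

2


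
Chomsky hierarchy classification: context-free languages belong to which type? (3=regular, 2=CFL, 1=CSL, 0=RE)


Chomsky hierarchy levels:
  Type 3: Regular (DFA/NFA/regex)
  Type 2: Context-free (PDA)
  Type 1: Context-sensitive
  Type 0: Recursively enumerable (TM)
'context-free' corresponds to Type 2

2


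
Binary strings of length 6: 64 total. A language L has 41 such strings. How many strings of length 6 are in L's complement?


Alphabet: {0,1}
String length: 6
Total strings of length 6 = 2^6 = 64
Strings in L = 41
Complement = total - |L|
= 64 - 41
= 23

23


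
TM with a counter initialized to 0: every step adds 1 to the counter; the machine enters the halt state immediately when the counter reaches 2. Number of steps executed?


Counter starts at 0. Counting sequence:
  Step 1: counter = 1
  Step 2: counter = 2
Counter reached 2 -> halt
Total steps = 2

2


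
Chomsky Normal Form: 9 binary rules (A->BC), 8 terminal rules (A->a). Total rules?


CNF allows two rule forms:
  A -> BC (binary): 9 rules
  A -> a (terminal): 8 rules
Total = 9 + 8 = 17

17


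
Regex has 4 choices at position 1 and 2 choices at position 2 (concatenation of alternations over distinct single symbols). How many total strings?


First group: 4 alternatives
Second group: 2 alternatives
Concatenation: each choice from group 1 pairs with each from group 2
Total = 4 x 2 = 8

8


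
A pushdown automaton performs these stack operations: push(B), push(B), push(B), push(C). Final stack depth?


Tracing stack operations:
  push(B) -> stack = [B], depth=1
  push(B) -> stack = [B,B], depth=2
  push(B) -> stack = [B,B,B], depth=3
  push(C) -> stack = [B,B,B,C], depth=4
Final depth = 4

4


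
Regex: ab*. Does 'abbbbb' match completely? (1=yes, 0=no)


Pattern: ab*
String: 'abbbbb'
Pattern requires: exactly one 'a' followed by zero or more 'b's
First char is 'a' -> OK
Rest 'bbbbb': all b's? Yes
Result: 1

1


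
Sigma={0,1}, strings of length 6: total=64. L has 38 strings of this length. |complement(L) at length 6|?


Alphabet: {0,1}
String length: 6
Total strings of length 6 = 2^6 = 64
Strings in L = 38
Complement = total - |L|
= 64 - 38
= 26

26


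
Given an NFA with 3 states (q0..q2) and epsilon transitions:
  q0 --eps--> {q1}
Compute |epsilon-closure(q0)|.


Starting from q0
Initialize closure = {q0}
Follow epsilon from q0 -> add q1
Final closure: {q0, q1}
Size = 2

2


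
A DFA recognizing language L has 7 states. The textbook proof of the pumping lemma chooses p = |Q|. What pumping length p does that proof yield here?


Pumping lemma for regular languages (standard proof):
Take p = |Q|, the number of DFA states.
Any string of length >= |Q| passes through |Q|+1 states while reading its first |Q| symbols,
so by pigeonhole some state repeats, giving the loop that can be pumped.
Here |Q| = 7
Therefore the proof uses p = 7

7


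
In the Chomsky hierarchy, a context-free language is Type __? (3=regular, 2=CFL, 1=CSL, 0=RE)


Chomsky hierarchy levels:
  Type 3: Regular (DFA/NFA/regex)
  Type 2: Context-free (PDA)
  Type 1: Context-sensitive
  Type 0: Recursively enumerable (TM)
'context-free' corresponds to Type 2

2


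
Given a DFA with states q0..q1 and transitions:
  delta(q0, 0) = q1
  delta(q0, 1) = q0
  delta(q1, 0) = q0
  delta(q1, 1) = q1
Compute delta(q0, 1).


Looking up transition function:
delta(q0, 1) in the table
Row: q0, Column: 1
Result: q0

q0


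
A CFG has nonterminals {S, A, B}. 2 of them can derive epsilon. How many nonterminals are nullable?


Nonterminals: {S, A, B}
A nonterminal is nullable if it can derive epsilon
Counting nullable nonterminals: 2
Total nullable = 2

2


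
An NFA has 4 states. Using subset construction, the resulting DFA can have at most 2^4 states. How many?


NFA has 4 states
Subset construction: each DFA state = subset of NFA states
Maximum subsets = 2^4
2^4 = 16

16


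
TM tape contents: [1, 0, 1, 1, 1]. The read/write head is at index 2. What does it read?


Tape: [1, 0, 1, 1, 1]
Positions: 0 1 2 3 4
Values:    1 0 1 1 1
Head at position 2
tape[2] = 1

1


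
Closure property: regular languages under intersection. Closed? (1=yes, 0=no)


Regular languages are closed under:
- Union (DFA product construction)
- Intersection (DFA product construction)
- Complement (swap accept/reject states)
- Concatenation (NFA construction)
- Kleene star (NFA construction)
intersection is in this list
Therefore: closed

1


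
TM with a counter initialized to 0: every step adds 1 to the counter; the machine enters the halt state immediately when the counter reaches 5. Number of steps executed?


Counter starts at 0. Counting sequence:
  Step 1: counter = 1
  Step 2: counter = 2
  Step 3: counter = 3
  Step 4: counter = 4
  Step 5: counter = 5
Counter reached 5 -> halt
Total steps = 5

5


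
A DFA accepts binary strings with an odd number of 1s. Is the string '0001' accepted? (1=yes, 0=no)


DFA has 2 states: q_even (start, accept=no) and q_odd
Processing string '0001' character by character:
  Position 0: read '0', 1-count=0 -> q_even (no change)
  Position 1: read '0', 1-count=0 -> q_even (no change)
  Position 2: read '0', 1-count=0 -> q_even (no change)
  Position 3: read '1', 1-count=1 -> q_odd
Final state: q_odd, total 1s = 1 (odd); the DFA requires an odd count -> accept

1


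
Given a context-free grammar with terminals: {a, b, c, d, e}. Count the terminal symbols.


Terminal symbols: a, b, c, d, e
Counting each: a (#1), b (#2), c (#3), d (#4), e (#5)
Total = 5

5


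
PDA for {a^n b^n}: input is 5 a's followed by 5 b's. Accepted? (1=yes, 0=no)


Language requires equal numbers of a's and b's
PDA pushes for each 'a', pops for each 'b'
Number of a's = 5
Number of b's = 5
5 == 5 -> Accept

1


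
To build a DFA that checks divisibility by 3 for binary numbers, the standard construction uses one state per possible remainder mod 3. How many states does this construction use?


Divisibility by 3 is tracked via the remainder mod 3: 0, 1, ..., 2
The construction assigns one state to each remainder
Number of remainders = 3

3


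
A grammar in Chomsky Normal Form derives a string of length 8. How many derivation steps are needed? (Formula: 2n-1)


Chomsky Normal Form derivation:
String length n = 8
Each step either:
  - Splits a nonterminal into two (n-1 such steps)
  - Converts a nonterminal to terminal (n such steps)
Total = (n-1) + n = 2n - 1
= 2(8) - 1
= 16 - 1
= 15

15


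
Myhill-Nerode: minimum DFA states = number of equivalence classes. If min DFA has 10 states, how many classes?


Myhill-Nerode theorem:
Number of equivalence classes = number of states in minimal DFA
Minimal DFA states = 10
Therefore equivalence classes = 10

10


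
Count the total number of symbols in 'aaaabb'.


String: 'aaaabb'
Counting characters:
  'a' appears 4 time(s)
  'b' appears 2 time(s)
Total length = 4 + 2 = 6

6


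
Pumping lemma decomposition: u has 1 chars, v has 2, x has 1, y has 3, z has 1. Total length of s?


|s| = |u| + |v| + |x| + |y| + |z|
= 1 + 2 + 1 + 3 + 1
= 3 + 1 + 4
= 4 + 4
= 8

8


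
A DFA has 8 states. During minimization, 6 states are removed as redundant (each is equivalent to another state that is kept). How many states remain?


Original DFA: 8 states
Redundant states removed: 6
Minimized states = original - removed
= 8 - 6
= 2

2


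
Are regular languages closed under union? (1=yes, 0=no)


Regular languages are closed under all standard operations:
- Union: Yes (product construction)
- Intersection: Yes (product construction)
- Complement: Yes (swap accept/reject)
- Concatenation: Yes (NFA construction)
Operation: union -> Closed

1


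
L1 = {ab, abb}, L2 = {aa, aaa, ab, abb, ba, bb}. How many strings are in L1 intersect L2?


L1 = {ab, abb}
L2 = {aa, aaa, ab, abb, ba, bb}
Checking each string in L1 against L2:
  'ab': in L2? Yes
  'abb': in L2? Yes
Intersection = {ab, abb}
|L1 ∩ L2| = 2

2


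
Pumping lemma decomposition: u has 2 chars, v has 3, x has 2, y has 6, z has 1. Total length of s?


|s| = |u| + |v| + |x| + |y| + |z|
= 2 + 3 + 2 + 6 + 1
= 5 + 2 + 7
= 7 + 7
= 14

14


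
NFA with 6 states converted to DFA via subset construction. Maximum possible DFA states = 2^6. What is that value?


NFA has 6 states
Subset construction: each DFA state = subset of NFA states
Maximum subsets = 2^6
2^6 = 64

64


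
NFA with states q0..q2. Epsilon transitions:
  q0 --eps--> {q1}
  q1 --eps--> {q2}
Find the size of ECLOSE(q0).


Starting from q0
Initialize closure = {q0}
Follow epsilon from q0 -> add q1
Follow epsilon from q1 -> add q2
Final closure: {q0, q1, q2}
Size = 3

3


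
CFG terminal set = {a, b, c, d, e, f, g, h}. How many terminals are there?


Terminal symbols: a, b, c, d, e, f, g, h
Counting each: a (#1), b (#2), c (#3), d (#4), e (#5), f (#6), g (#7), h (#8)
Total = 8

8


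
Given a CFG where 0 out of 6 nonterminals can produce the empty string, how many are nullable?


Nonterminals: {S, A, B, C, D, E}
A nonterminal is nullable if it can derive epsilon
Counting nullable nonterminals: 0
Total nullable = 0

0


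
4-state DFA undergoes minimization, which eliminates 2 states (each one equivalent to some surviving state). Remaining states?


Original DFA: 4 states
Redundant states removed: 2
Minimized states = original - removed
= 4 - 2
= 2

2


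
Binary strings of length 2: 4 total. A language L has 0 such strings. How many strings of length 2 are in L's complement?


Alphabet: {0,1}
String length: 2
Total strings of length 2 = 2^2 = 4
Strings in L = 0
Complement = total - |L|
= 4 - 0
= 4

4


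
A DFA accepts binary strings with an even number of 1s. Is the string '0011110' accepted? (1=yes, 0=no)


DFA has 2 states: q_even (start, accept=yes) and q_odd
Processing string '0011110' character by character:
  Position 0: read '0', 1-count=0 -> q_even (no change)
  Position 1: read '0', 1-count=0 -> q_even (no change)
  Position 2: read '1', 1-count=1 -> q_odd
  Position 3: read '1', 1-count=2 -> q_even
  Position 4: read '1', 1-count=3 -> q_odd
  Position 5: read '1', 1-count=4 -> q_even
  Position 6: read '0', 1-count=4 -> q_even (no change)
Final state: q_even, total 1s = 4 (even); the DFA requires an even count -> accept

1


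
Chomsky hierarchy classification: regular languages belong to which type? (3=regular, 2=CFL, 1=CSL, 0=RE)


Chomsky hierarchy levels:
  Type 3: Regular (DFA/NFA/regex)
  Type 2: Context-free (PDA)
  Type 1: Context-sensitive
  Type 0: Recursively enumerable (TM)
'regular' corresponds to Type 3

3


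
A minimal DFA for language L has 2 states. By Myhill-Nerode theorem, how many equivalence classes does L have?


Myhill-Nerode theorem:
Number of equivalence classes = number of states in minimal DFA
Minimal DFA states = 2
Therefore equivalence classes = 2

2


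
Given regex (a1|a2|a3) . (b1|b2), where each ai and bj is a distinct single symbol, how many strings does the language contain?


First group: 3 alternatives
Second group: 2 alternatives
Concatenation: each choice from group 1 pairs with each from group 2
Total = 3 x 2 = 6

6


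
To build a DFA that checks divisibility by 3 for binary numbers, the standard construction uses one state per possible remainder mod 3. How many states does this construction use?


Divisibility by 3 is tracked via the remainder mod 3: 0, 1, ..., 2
The construction assigns one state to each remainder
Number of remainders = 3

3


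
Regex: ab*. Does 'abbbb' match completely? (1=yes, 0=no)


Pattern: ab*
String: 'abbbb'
Pattern requires: exactly one 'a' followed by zero or more 'b's
First char is 'a' -> OK
Rest 'bbbb': all b's? Yes
Result: 1

1


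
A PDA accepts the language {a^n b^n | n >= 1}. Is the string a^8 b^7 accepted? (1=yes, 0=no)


Language requires equal numbers of a's and b's
PDA pushes for each 'a', pops for each 'b'
Number of a's = 8
Number of b's = 7
8 != 7 -> Reject

0


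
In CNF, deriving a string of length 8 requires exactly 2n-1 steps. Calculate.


Chomsky Normal Form derivation:
String length n = 8
Each step either:
  - Splits a nonterminal into two (n-1 such steps)
  - Converts a nonterminal to terminal (n such steps)
Total = (n-1) + n = 2n - 1
= 2(8) - 1
= 16 - 1
= 15

15


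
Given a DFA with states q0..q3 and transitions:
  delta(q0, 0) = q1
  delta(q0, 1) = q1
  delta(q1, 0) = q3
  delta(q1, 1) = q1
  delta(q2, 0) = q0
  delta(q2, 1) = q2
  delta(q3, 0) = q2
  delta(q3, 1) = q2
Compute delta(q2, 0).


Looking up transition function:
delta(q2, 0) in the table
Row: q2, Column: 0
Result: q0

q0


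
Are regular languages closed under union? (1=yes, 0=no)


Regular languages are closed under:
- Union (DFA product construction)
- Intersection (DFA product construction)
- Complement (swap accept/reject states)
- Concatenation (NFA construction)
- Kleene star (NFA construction)
union is in this list
Therefore: closed

1


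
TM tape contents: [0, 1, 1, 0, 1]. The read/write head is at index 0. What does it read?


Tape: [0, 1, 1, 0, 1]
Positions: 0 1 2 3 4
Values:    0 1 1 0 1
Head at position 0
tape[0] = 0

0


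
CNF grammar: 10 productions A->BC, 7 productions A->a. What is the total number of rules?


CNF allows two rule forms:
  A -> BC (binary): 10 rules
  A -> a (terminal): 7 rules
Total = 10 + 7 = 17

17


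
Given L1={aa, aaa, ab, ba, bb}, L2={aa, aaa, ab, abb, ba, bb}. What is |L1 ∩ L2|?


L1 = {aa, aaa, ab, ba, bb}
L2 = {aa, aaa, ab, abb, ba, bb}
Checking each string in L1 against L2:
  'aa': in L2? Yes
  'aaa': in L2? Yes
  'ab': in L2? Yes
  'ba': in L2? Yes
  'bb': in L2? Yes
Intersection = {aa, aaa, ab, ba, bb}
|L1 ∩ L2| = 5

5


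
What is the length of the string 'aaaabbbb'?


String: 'aaaabbbb'
Counting characters:
  'a' appears 4 time(s)
  'b' appears 4 time(s)
Total length = 4 + 4 = 8

8


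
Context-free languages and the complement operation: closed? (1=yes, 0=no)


CFL closure properties:
  Closed under: union, concatenation, Kleene star
  NOT closed under: intersection, complement
Operation 'complement' is in not-closed list -> No (not closed)

0


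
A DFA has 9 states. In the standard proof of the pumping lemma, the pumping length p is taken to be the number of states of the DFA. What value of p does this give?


Pumping lemma for regular languages (standard proof):
Take p = |Q|, the number of DFA states.
Any string of length >= |Q| passes through |Q|+1 states while reading its first |Q| symbols,
so by pigeonhole some state repeats, giving the loop that can be pumped.
Here |Q| = 9
Therefore the proof uses p = 9

9


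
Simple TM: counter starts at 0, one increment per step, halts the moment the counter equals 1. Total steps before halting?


Counter starts at 0. Counting sequence:
  Step 1: counter = 1
Counter reached 1 -> halt
Total steps = 1

1


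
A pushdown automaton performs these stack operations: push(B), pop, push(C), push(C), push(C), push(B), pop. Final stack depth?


Tracing stack operations:
  push(B) -> stack = [B], depth=1
  pop -> removed B, stack = [], depth=0
  push(C) -> stack = [C], depth=1
  push(C) -> stack = [C,C], depth=2
  push(C) -> stack = [C,C,C], depth=3
  push(B) -> stack = [C,C,C,B], depth=4
  pop -> removed B, stack = [C,C,C], depth=3
Final depth = 3

3


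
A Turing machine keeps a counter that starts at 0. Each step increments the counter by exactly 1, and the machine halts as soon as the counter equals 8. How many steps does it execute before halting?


Counter starts at 0. Counting sequence:
  Step 1: counter = 1
  Step 2: counter = 2
  Step 3: counter = 3
  Step 4: counter = 4
  Step 5: counter = 5
  Step 6: counter = 6
  Step 7: counter = 7
  Step 8: counter = 8
Counter reached 8 -> halt
Total steps = 8

8


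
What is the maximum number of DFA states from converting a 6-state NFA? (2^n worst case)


NFA has 6 states
Subset construction: each DFA state = subset of NFA states
Maximum subsets = 2^6
2^6 = 64

64


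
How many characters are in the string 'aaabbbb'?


String: 'aaabbbb'
Counting characters:
  'a' appears 3 time(s)
  'b' appears 4 time(s)
Total length = 3 + 4 = 7

7


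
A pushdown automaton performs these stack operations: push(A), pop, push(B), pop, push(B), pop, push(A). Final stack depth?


Tracing stack operations:
  push(A) -> stack = [A], depth=1
  pop -> removed A, stack = [], depth=0
  push(B) -> stack = [B], depth=1
  pop -> removed B, stack = [], depth=0
  push(B) -> stack = [B], depth=1
  pop -> removed B, stack = [], depth=0
  push(A) -> stack = [A], depth=1
Final depth = 1

1


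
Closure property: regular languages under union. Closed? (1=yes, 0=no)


Regular languages are closed under:
- Union (DFA product construction)
- Intersection (DFA product construction)
- Complement (swap accept/reject states)
- Concatenation (NFA construction)
- Kleene star (NFA construction)
union is in this list
Therefore: closed

1


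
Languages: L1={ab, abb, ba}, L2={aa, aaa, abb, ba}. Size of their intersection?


L1 = {ab, abb, ba}
L2 = {aa, aaa, abb, ba}
Checking each string in L1 against L2:
  'ab': in L2? No
  'abb': in L2? Yes
  'ba': in L2? Yes
Intersection = {abb, ba}
|L1 ∩ L2| = 2

2


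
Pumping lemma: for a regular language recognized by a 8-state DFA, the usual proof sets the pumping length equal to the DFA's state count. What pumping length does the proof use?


Pumping lemma for regular languages (standard proof):
Take p = |Q|, the number of DFA states.
Any string of length >= |Q| passes through |Q|+1 states while reading its first |Q| symbols,
so by pigeonhole some state repeats, giving the loop that can be pumped.
Here |Q| = 8
Therefore the proof uses p = 8

8


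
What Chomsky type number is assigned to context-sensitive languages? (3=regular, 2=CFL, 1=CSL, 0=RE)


Chomsky hierarchy levels:
  Type 3: Regular (DFA/NFA/regex)
  Type 2: Context-free (PDA)
  Type 1: Context-sensitive
  Type 0: Recursively enumerable (TM)
'context-sensitive' corresponds to Type 1

1


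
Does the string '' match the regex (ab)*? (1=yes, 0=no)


Pattern: (ab)*
String: ''
Pattern requires: zero or more repetitions of 'ab'
Pairs: []
All pairs are 'ab'? Yes
Result: 1

1


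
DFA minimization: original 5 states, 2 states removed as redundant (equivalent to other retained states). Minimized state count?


Original DFA: 5 states
Redundant states removed: 2
Minimized states = original - removed
= 5 - 2
= 3

3


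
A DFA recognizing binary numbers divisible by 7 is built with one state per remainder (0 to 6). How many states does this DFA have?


Divisibility by 7 is tracked via the remainder mod 7: 0, 1, ..., 6
The construction assigns one state to each remainder
Number of remainders = 7

7


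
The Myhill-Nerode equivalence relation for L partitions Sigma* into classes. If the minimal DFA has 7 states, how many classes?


Myhill-Nerode theorem:
Number of equivalence classes = number of states in minimal DFA
Minimal DFA states = 7
Therefore equivalence classes = 7

7


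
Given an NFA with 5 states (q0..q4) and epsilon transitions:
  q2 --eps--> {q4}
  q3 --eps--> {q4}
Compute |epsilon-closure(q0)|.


Starting from q0
Initialize closure = {q0}
q0 has no outgoing epsilon transitions -> nothing to add
Final closure: {q0}
Size = 1

1


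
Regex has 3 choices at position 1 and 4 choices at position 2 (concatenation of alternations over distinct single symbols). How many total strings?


First group: 3 alternatives
Second group: 4 alternatives
Concatenation: each choice from group 1 pairs with each from group 2
Total = 3 x 4 = 12

12


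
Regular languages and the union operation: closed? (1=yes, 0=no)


Regular languages are closed under all standard operations:
- Union: Yes (product construction)
- Intersection: Yes (product construction)
- Complement: Yes (swap accept/reject)
- Concatenation: Yes (NFA construction)
Operation: union -> Closed

1


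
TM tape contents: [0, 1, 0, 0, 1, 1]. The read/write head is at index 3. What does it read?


Tape: [0, 1, 0, 0, 1, 1]
Positions: 0 1 2 3 4 5
Values:    0 1 0 0 1 1
Head at position 3
tape[3] = 0

0


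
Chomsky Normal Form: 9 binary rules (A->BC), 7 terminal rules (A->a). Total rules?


CNF allows two rule forms:
  A -> BC (binary): 9 rules
  A -> a (terminal): 7 rules
Total = 9 + 7 = 16

16


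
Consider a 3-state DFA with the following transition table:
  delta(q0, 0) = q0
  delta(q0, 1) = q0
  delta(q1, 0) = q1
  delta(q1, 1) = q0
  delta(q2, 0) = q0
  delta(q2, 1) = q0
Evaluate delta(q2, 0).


Looking up transition function:
delta(q2, 0) in the table
Row: q2, Column: 0
Result: q0

q0


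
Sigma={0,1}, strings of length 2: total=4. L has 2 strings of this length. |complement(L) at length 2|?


Alphabet: {0,1}
String length: 2
Total strings of length 2 = 2^2 = 4
Strings in L = 2
Complement = total - |L|
= 4 - 2
= 2

2


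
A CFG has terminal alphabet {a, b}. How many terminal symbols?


Terminal symbols: a, b
Counting each: a (#1), b (#2)
Total = 2

2


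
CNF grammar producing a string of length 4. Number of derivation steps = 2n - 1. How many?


Chomsky Normal Form derivation:
String length n = 4
Each step either:
  - Splits a nonterminal into two (n-1 such steps)
  - Converts a nonterminal to terminal (n such steps)
Total = (n-1) + n = 2n - 1
= 2(4) - 1
= 8 - 1
= 7

7


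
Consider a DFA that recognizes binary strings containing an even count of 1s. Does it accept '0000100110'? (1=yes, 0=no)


DFA has 2 states: q_even (start, accept=yes) and q_odd
Processing string '0000100110' character by character:
  Position 0: read '0', 1-count=0 -> q_even (no change)
  Position 1: read '0', 1-count=0 -> q_even (no change)
  Position 2: read '0', 1-count=0 -> q_even (no change)
  Position 3: read '0', 1-count=0 -> q_even (no change)
  Position 4: read '1', 1-count=1 -> q_odd
  Position 5: read '0', 1-count=1 -> q_odd (no change)
  Position 6: read '0', 1-count=1 -> q_odd (no change)
  Position 7: read '1', 1-count=2 -> q_even
  Position 8: read '1', 1-count=3 -> q_odd
  Position 9: read '0', 1-count=3 -> q_odd (no change)
Final state: q_odd, total 1s = 3 (odd); the DFA requires an even count -> reject

0


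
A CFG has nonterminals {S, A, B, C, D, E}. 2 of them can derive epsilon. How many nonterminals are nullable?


Nonterminals: {S, A, B, C, D, E}
A nonterminal is nullable if it can derive epsilon
Counting nullable nonterminals: 2
Total nullable = 2

2


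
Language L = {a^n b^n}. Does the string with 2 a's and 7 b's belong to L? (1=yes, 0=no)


Language requires equal numbers of a's and b's
PDA pushes for each 'a', pops for each 'b'
Number of a's = 2
Number of b's = 7
2 != 7 -> Reject

0


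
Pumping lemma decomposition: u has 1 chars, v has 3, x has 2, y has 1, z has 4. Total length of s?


|s| = |u| + |v| + |x| + |y| + |z|
= 1 + 3 + 2 + 1 + 4
= 4 + 2 + 5
= 6 + 5
= 11

11


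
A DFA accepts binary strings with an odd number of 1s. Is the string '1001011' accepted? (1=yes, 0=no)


DFA has 2 states: q_even (start, accept=no) and q_odd
Processing string '1001011' character by character:
  Position 0: read '1', 1-count=1 -> q_odd
  Position 1: read '0', 1-count=1 -> q_odd (no change)
  Position 2: read '0', 1-count=1 -> q_odd (no change)
  Position 3: read '1', 1-count=2 -> q_even
  Position 4: read '0', 1-count=2 -> q_even (no change)
  Position 5: read '1', 1-count=3 -> q_odd
  Position 6: read '1', 1-count=4 -> q_even
Final state: q_even, total 1s = 4 (even); the DFA requires an odd count -> reject

0


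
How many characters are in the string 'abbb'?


String: 'abbb'
Counting characters:
  'a' appears 1 time(s)
  'b' appears 3 time(s)
Total length = 1 + 3 = 4

4


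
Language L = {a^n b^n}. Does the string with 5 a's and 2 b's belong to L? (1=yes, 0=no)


Language requires equal numbers of a's and b's
PDA pushes for each 'a', pops for each 'b'
Number of a's = 5
Number of b's = 2
5 != 2 -> Reject

0


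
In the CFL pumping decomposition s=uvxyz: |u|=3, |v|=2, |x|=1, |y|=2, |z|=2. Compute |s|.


|s| = |u| + |v| + |x| + |y| + |z|
= 3 + 2 + 1 + 2 + 2
= 5 + 1 + 4
= 6 + 4
= 10

10


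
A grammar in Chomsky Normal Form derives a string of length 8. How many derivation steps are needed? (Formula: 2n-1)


Chomsky Normal Form derivation:
String length n = 8
Each step either:
  - Splits a nonterminal into two (n-1 such steps)
  - Converts a nonterminal to terminal (n such steps)
Total = (n-1) + n = 2n - 1
= 2(8) - 1
= 16 - 1
= 15

15


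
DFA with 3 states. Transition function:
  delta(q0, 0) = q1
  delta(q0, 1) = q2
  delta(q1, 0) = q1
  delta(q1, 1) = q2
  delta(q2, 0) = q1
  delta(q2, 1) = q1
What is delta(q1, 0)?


Looking up transition function:
delta(q1, 0) in the table
Row: q1, Column: 0
Result: q1

q1


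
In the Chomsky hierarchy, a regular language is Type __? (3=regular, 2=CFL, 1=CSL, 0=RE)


Chomsky hierarchy levels:
  Type 3: Regular (DFA/NFA/regex)
  Type 2: Context-free (PDA)
  Type 1: Context-sensitive
  Type 0: Recursively enumerable (TM)
'regular' corresponds to Type 3

3


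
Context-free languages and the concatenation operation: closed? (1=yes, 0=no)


CFL closure properties:
  Closed under: union, concatenation, Kleene star
  NOT closed under: intersection, complement
Operation 'concatenation' is in closed list -> Yes (closed)

1


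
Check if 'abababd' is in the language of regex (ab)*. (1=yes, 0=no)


Pattern: (ab)*
String: 'abababd'
Pattern requires: zero or more repetitions of 'ab'
Length 7 is odd -> cannot be (ab)* -> no match
Result: 0

0
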